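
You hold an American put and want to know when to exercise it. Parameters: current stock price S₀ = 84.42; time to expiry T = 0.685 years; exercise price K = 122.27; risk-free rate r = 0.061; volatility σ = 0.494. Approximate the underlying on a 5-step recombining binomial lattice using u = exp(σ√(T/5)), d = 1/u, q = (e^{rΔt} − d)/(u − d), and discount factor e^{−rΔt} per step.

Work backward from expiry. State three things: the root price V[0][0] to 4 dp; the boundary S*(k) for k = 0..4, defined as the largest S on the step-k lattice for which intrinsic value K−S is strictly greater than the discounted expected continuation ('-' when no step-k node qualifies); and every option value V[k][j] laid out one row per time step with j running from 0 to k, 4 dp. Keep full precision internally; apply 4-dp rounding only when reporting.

params: Δt=0.13700 u=1.20063 d=0.83290 q=0.47724 e^(-rΔt)=0.99168
t_5 payoffs: 88.4325 73.4927 51.9569 20.9128 0.0000 0.0000
t_4: node(4,0) S=40.6264 payoff=81.6436 vs cont=80.6261 → 81.6436 [stop]  node(4,1) S=58.5635 payoff=63.7065 vs cont=62.6890 → 63.7065 [stop]  node(4,2) S=84.4200 payoff=37.8500 vs cont=36.8324 → 37.8500 [stop]  node(4,3) S=121.6926 payoff=0.5774 vs cont=10.8415 → 10.8415 [wait]  node(4,4) S=175.4214 payoff=0.0000 vs cont=0.0000 → 0.0000 [wait]  ⇒ S*(4)=84.4200
t_3: node(3,0) S=48.7773 payoff=73.4927 vs cont=72.4752 → 73.4927 [stop]  node(3,1) S=70.3131 payoff=51.9569 vs cont=50.9394 → 51.9569 [stop]  node(3,2) S=101.3572 payoff=20.9128 vs cont=24.7528 → 24.7528 [wait]  node(3,3) S=146.1078 payoff=0.0000 vs cont=5.6204 → 5.6204 [wait]  ⇒ S*(3)=70.3131
t_2: node(2,0) S=58.5635 payoff=63.7065 vs cont=62.6890 → 63.7065 [stop]  node(2,1) S=84.4200 payoff=37.8500 vs cont=38.6498 → 38.6498 [wait]  node(2,2) S=121.6926 payoff=0.5774 vs cont=15.4921 → 15.4921 [wait]  ⇒ S*(2)=58.5635
t_1: node(1,0) S=70.3131 payoff=51.9569 vs cont=51.3179 → 51.9569 [stop]  node(1,1) S=101.3572 payoff=20.9128 vs cont=27.3684 → 27.3684 [wait]  ⇒ S*(1)=70.3131
t_0: node(0,0) S=84.4200 payoff=37.8500 vs cont=39.8877 → 39.8877 [wait]  ⇒ S*(0)=-

price = 39.8877
boundary = - 70.3131 58.5635 70.3131 84.4200
tree:
39.8877
51.9569 27.3684
63.7065 38.6498 15.4921
73.4927 51.9569 24.7528 5.6204
81.6436 63.7065 37.8500 10.8415 0.0000
88.4325 73.4927 51.9569 20.9128 0.0000 0.0000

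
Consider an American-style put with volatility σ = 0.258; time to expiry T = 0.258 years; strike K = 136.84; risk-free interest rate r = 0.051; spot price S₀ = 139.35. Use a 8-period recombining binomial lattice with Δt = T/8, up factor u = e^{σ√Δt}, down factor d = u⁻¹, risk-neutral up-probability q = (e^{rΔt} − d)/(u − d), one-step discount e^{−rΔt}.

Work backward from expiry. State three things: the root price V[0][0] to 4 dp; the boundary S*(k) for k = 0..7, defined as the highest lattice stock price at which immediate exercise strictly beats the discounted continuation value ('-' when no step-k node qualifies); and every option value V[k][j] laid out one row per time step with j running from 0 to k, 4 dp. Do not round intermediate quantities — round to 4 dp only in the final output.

price = 5.3702
boundary = - - - - 115.7762 121.2666 115.7762 121.2666
tree:
5.3702
7.9613 2.8598
11.4385 4.5948 1.1765
15.8475 7.1744 2.0931 0.2861
21.0638 10.8101 3.6506 0.5803 0.0000
26.3056 15.5734 6.1983 1.1771 0.0000 0.0000
31.3101 21.0638 10.1251 2.3875 0.0000 0.0000 0.0000
36.0880 26.3056 15.5734 4.8427 0.0000 0.0000 0.0000 0.0000
40.6496 31.3101 21.0638 9.8226 0.0000 0.0000 0.0000 0.0000 0.0000

Δt=0.03225  u=1.04742  d=0.95472  q=0.50618  discount=0.99836
step 8 (expiry): payoffs max(K−S,0) = 40.6496 31.3101 21.0638 9.8226 0.0000 0.0000 0.0000 0.0000 0.0000
step 7: (k=7,j=0): S=100.7520, (K−S)⁺=36.0880, hold=35.8631 ⇒ V=36.0880 exercise | (k=7,j=1): S=110.5344, (K−S)⁺=26.3056, hold=26.0807 ⇒ V=26.3056 exercise | (k=7,j=2): S=121.2666, (K−S)⁺=15.5734, hold=15.3485 ⇒ V=15.5734 exercise | (k=7,j=3): S=133.0409, (K−S)⁺=3.7991, hold=4.8427 ⇒ V=4.8427 continue | (k=7,j=4): S=145.9583, (K−S)⁺=0.0000, hold=0.0000 ⇒ V=0.0000 continue | (k=7,j=5): S=160.1300, (K−S)⁺=0.0000, hold=0.0000 ⇒ V=0.0000 continue | (k=7,j=6): S=175.6776, (K−S)⁺=0.0000, hold=0.0000 ⇒ V=0.0000 continue | (k=7,j=7): S=192.7348, (K−S)⁺=0.0000, hold=0.0000 ⇒ V=0.0000 continue  boundary S*=121.2666
step 6: (k=6,j=0): S=105.5299, (K−S)⁺=31.3101, hold=31.0852 ⇒ V=31.3101 exercise | (k=6,j=1): S=115.7762, (K−S)⁺=21.0638, hold=20.8389 ⇒ V=21.0638 exercise | (k=6,j=2): S=127.0174, (K−S)⁺=9.8226, hold=10.1251 ⇒ V=10.1251 continue | (k=6,j=3): S=139.3500, (K−S)⁺=0.0000, hold=2.3875 ⇒ V=2.3875 continue | (k=6,j=4): S=152.8800, (K−S)⁺=0.0000, hold=0.0000 ⇒ V=0.0000 continue | (k=6,j=5): S=167.7237, (K−S)⁺=0.0000, hold=0.0000 ⇒ V=0.0000 continue | (k=6,j=6): S=184.0087, (K−S)⁺=0.0000, hold=0.0000 ⇒ V=0.0000 continue  boundary S*=115.7762
step 5: (k=5,j=0): S=110.5344, (K−S)⁺=26.3056, hold=26.0807 ⇒ V=26.3056 exercise | (k=5,j=1): S=121.2666, (K−S)⁺=15.5734, hold=15.5013 ⇒ V=15.5734 exercise | (k=5,j=2): S=133.0409, (K−S)⁺=3.7991, hold=6.1983 ⇒ V=6.1983 continue | (k=5,j=3): S=145.9583, (K−S)⁺=0.0000, hold=1.1771 ⇒ V=1.1771 continue | (k=5,j=4): S=160.1300, (K−S)⁺=0.0000, hold=0.0000 ⇒ V=0.0000 continue | (k=5,j=5): S=175.6776, (K−S)⁺=0.0000, hold=0.0000 ⇒ V=0.0000 continue  boundary S*=121.2666
step 4: (k=4,j=0): S=115.7762, (K−S)⁺=21.0638, hold=20.8389 ⇒ V=21.0638 exercise | (k=4,j=1): S=127.0174, (K−S)⁺=9.8226, hold=10.8101 ⇒ V=10.8101 continue | (k=4,j=2): S=139.3500, (K−S)⁺=0.0000, hold=3.6506 ⇒ V=3.6506 continue | (k=4,j=3): S=152.8800, (K−S)⁺=0.0000, hold=0.5803 ⇒ V=0.5803 continue | (k=4,j=4): S=167.7237, (K−S)⁺=0.0000, hold=0.0000 ⇒ V=0.0000 continue  boundary S*=115.7762
step 3: (k=3,j=0): S=121.2666, (K−S)⁺=15.5734, hold=15.8475 ⇒ V=15.8475 continue | (k=3,j=1): S=133.0409, (K−S)⁺=3.7991, hold=7.1744 ⇒ V=7.1744 continue | (k=3,j=2): S=145.9583, (K−S)⁺=0.0000, hold=2.0931 ⇒ V=2.0931 continue | (k=3,j=3): S=160.1300, (K−S)⁺=0.0000, hold=0.2861 ⇒ V=0.2861 continue  boundary S*=-
step 2: (k=2,j=0): S=127.0174, (K−S)⁺=9.8226, hold=11.4385 ⇒ V=11.4385 continue | (k=2,j=1): S=139.3500, (K−S)⁺=0.0000, hold=4.5948 ⇒ V=4.5948 continue | (k=2,j=2): S=152.8800, (K−S)⁺=0.0000, hold=1.1765 ⇒ V=1.1765 continue  boundary S*=-
step 1: (k=1,j=0): S=133.0409, (K−S)⁺=3.7991, hold=7.9613 ⇒ V=7.9613 continue | (k=1,j=1): S=145.9583, (K−S)⁺=0.0000, hold=2.8598 ⇒ V=2.8598 continue  boundary S*=-
step 0: (k=0,j=0): S=139.3500, (K−S)⁺=0.0000, hold=5.3702 ⇒ V=5.3702 continue  boundary S*=-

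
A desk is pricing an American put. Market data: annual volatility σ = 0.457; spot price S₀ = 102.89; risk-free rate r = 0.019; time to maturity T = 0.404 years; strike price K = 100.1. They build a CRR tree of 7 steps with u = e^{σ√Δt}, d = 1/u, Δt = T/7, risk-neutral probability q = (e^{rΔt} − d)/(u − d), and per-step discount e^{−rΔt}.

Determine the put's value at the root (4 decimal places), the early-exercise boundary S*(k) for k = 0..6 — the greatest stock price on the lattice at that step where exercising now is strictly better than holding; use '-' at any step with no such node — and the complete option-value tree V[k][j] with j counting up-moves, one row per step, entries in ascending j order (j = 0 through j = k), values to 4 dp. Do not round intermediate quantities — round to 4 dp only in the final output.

Δt=0.05771  u=1.11604  d=0.89602  q=0.47757  discount=0.99890
step 7 (expiry): payoffs max(K−S,0) = 52.3901 40.6749 26.0830 7.9082 0.0000 0.0000 0.0000 0.0000
step 6: (k=6,j=0): S=53.2463, (K−S)⁺=46.8537, hold=46.7440 ⇒ V=46.8537 exercise | (k=6,j=1): S=66.3209, (K−S)⁺=33.7791, hold=33.6694 ⇒ V=33.7791 exercise | (k=6,j=2): S=82.6061, (K−S)⁺=17.4939, hold=17.3842 ⇒ V=17.4939 exercise | (k=6,j=3): S=102.8900, (K−S)⁺=0.0000, hold=4.1270 ⇒ V=4.1270 continue | (k=6,j=4): S=128.1547, (K−S)⁺=0.0000, hold=0.0000 ⇒ V=0.0000 continue | (k=6,j=5): S=159.6231, (K−S)⁺=0.0000, hold=0.0000 ⇒ V=0.0000 continue | (k=6,j=6): S=198.8186, (K−S)⁺=0.0000, hold=0.0000 ⇒ V=0.0000 continue  boundary S*=82.6061
step 5: (k=5,j=0): S=59.4251, (K−S)⁺=40.6749, hold=40.5652 ⇒ V=40.6749 exercise | (k=5,j=1): S=74.0170, (K−S)⁺=26.0830, hold=25.9733 ⇒ V=26.0830 exercise | (k=5,j=2): S=92.1918, (K−S)⁺=7.9082, hold=11.0981 ⇒ V=11.0981 continue | (k=5,j=3): S=114.8296, (K−S)⁺=0.0000, hold=2.1537 ⇒ V=2.1537 continue | (k=5,j=4): S=143.0260, (K−S)⁺=0.0000, hold=0.0000 ⇒ V=0.0000 continue | (k=5,j=5): S=178.1461, (K−S)⁺=0.0000, hold=0.0000 ⇒ V=0.0000 continue  boundary S*=74.0170
step 4: (k=4,j=0): S=66.3209, (K−S)⁺=33.7791, hold=33.6694 ⇒ V=33.7791 exercise | (k=4,j=1): S=82.6061, (K−S)⁺=17.4939, hold=18.9060 ⇒ V=18.9060 continue | (k=4,j=2): S=102.8900, (K−S)⁺=0.0000, hold=6.8191 ⇒ V=6.8191 continue | (k=4,j=3): S=128.1547, (K−S)⁺=0.0000, hold=1.1239 ⇒ V=1.1239 continue | (k=4,j=4): S=159.6231, (K−S)⁺=0.0000, hold=0.0000 ⇒ V=0.0000 continue  boundary S*=66.3209
step 3: (k=3,j=0): S=74.0170, (K−S)⁺=26.0830, hold=26.6469 ⇒ V=26.6469 continue | (k=3,j=1): S=92.1918, (K−S)⁺=7.9082, hold=13.1193 ⇒ V=13.1193 continue | (k=3,j=2): S=114.8296, (K−S)⁺=0.0000, hold=4.0948 ⇒ V=4.0948 continue | (k=3,j=3): S=143.0260, (K−S)⁺=0.0000, hold=0.5865 ⇒ V=0.5865 continue  boundary S*=-
step 2: (k=2,j=0): S=82.6061, (K−S)⁺=17.4939, hold=20.1645 ⇒ V=20.1645 continue | (k=2,j=1): S=102.8900, (K−S)⁺=0.0000, hold=8.7998 ⇒ V=8.7998 continue | (k=2,j=2): S=128.1547, (K−S)⁺=0.0000, hold=2.4167 ⇒ V=2.4167 continue  boundary S*=-
step 1: (k=1,j=0): S=92.1918, (K−S)⁺=7.9082, hold=14.7209 ⇒ V=14.7209 continue | (k=1,j=1): S=114.8296, (K−S)⁺=0.0000, hold=5.7452 ⇒ V=5.7452 continue  boundary S*=-
step 0: (k=0,j=0): S=102.8900, (K−S)⁺=0.0000, hold=10.4230 ⇒ V=10.4230 continue  boundary S*=-

price = 10.4230
boundary = - - - - 66.3209 74.0170 82.6061
tree:
10.4230
14.7209 5.7452
20.1645 8.7998 2.4167
26.6469 13.1193 4.0948 0.5865
33.7791 18.9060 6.8191 1.1239 0.0000
40.6749 26.0830 11.0981 2.1537 0.0000 0.0000
46.8537 33.7791 17.4939 4.1270 0.0000 0.0000 0.0000
52.3901 40.6749 26.0830 7.9082 0.0000 0.0000 0.0000 0.0000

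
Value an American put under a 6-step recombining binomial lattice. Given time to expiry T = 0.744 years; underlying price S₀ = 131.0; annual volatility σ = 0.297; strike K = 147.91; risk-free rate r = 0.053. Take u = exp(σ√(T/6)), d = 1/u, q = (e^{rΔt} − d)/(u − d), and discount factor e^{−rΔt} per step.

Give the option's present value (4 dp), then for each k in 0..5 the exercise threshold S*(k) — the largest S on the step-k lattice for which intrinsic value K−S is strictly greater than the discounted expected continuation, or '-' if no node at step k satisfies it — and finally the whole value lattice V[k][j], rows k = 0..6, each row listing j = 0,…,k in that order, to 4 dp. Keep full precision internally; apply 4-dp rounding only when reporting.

Δt=0.12400  u=1.11025  d=0.90070  q=0.50534  discount=0.99345
step 6 (expiry): payoffs max(K−S,0) = 77.9663 61.6937 41.6352 16.9100 0.0000 0.0000 0.0000
step 5: (k=5,j=0): S=77.6549, (K−S)⁺=70.2551, hold=69.2862 ⇒ V=70.2551 exercise | (k=5,j=1): S=95.7216, (K−S)⁺=52.1884, hold=51.2195 ⇒ V=52.1884 exercise | (k=5,j=2): S=117.9915, (K−S)⁺=29.9185, hold=28.9496 ⇒ V=29.9185 exercise | (k=5,j=3): S=145.4426, (K−S)⁺=2.4674, hold=8.3099 ⇒ V=8.3099 continue | (k=5,j=4): S=179.2804, (K−S)⁺=0.0000, hold=0.0000 ⇒ V=0.0000 continue | (k=5,j=5): S=220.9905, (K−S)⁺=0.0000, hold=0.0000 ⇒ V=0.0000 continue  boundary S*=117.9915
step 4: (k=4,j=0): S=86.2163, (K−S)⁺=61.6937, hold=60.7248 ⇒ V=61.6937 exercise | (k=4,j=1): S=106.2748, (K−S)⁺=41.6352, hold=40.6663 ⇒ V=41.6352 exercise | (k=4,j=2): S=131.0000, (K−S)⁺=16.9100, hold=18.8742 ⇒ V=18.8742 continue | (k=4,j=3): S=161.4776, (K−S)⁺=0.0000, hold=4.0836 ⇒ V=4.0836 continue | (k=4,j=4): S=199.0459, (K−S)⁺=0.0000, hold=0.0000 ⇒ V=0.0000 continue  boundary S*=106.2748
step 3: (k=3,j=0): S=95.7216, (K−S)⁺=52.1884, hold=51.2195 ⇒ V=52.1884 exercise | (k=3,j=1): S=117.9915, (K−S)⁺=29.9185, hold=29.9357 ⇒ V=29.9357 continue | (k=3,j=2): S=145.4426, (K−S)⁺=2.4674, hold=11.3252 ⇒ V=11.3252 continue | (k=3,j=3): S=179.2804, (K−S)⁺=0.0000, hold=2.0067 ⇒ V=2.0067 continue  boundary S*=95.7216
step 2: (k=2,j=0): S=106.2748, (K−S)⁺=41.6352, hold=40.6750 ⇒ V=41.6352 exercise | (k=2,j=1): S=131.0000, (K−S)⁺=16.9100, hold=20.3965 ⇒ V=20.3965 continue | (k=2,j=2): S=161.4776, (K−S)⁺=0.0000, hold=6.5729 ⇒ V=6.5729 continue  boundary S*=106.2748
step 1: (k=1,j=0): S=117.9915, (K−S)⁺=29.9185, hold=30.7000 ⇒ V=30.7000 continue | (k=1,j=1): S=145.4426, (K−S)⁺=2.4674, hold=13.3230 ⇒ V=13.3230 continue  boundary S*=-
step 0: (k=0,j=0): S=131.0000, (K−S)⁺=16.9100, hold=21.7750 ⇒ V=21.7750 continue  boundary S*=-

price = 21.7750
boundary = - - 106.2748 95.7216 106.2748 117.9915
tree:
21.7750
30.7000 13.3230
41.6352 20.3965 6.5729
52.1884 29.9357 11.3252 2.0067
61.6937 41.6352 18.8742 4.0836 0.0000
70.2551 52.1884 29.9185 8.3099 0.0000 0.0000
77.9663 61.6937 41.6352 16.9100 0.0000 0.0000 0.0000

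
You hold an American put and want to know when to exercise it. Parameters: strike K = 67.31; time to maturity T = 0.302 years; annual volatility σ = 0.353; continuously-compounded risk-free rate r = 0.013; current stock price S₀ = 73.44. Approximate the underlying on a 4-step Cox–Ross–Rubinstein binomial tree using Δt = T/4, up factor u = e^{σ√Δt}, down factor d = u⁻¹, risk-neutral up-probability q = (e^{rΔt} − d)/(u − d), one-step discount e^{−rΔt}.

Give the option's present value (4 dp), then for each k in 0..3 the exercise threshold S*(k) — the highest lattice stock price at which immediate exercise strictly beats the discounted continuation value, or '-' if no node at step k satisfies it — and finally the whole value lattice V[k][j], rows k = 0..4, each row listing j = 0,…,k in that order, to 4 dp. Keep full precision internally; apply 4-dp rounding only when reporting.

price = 3.1031
boundary = - - - 54.8984
tree:
3.1031
5.1015 0.9516
8.1366 1.8347 0.0000
12.4116 3.5373 0.0000 0.0000
17.4863 6.8199 0.0000 0.0000 0.0000

params: Δt=0.07550 u=1.10185 d=0.90756 q=0.48082 e^(-rΔt)=0.99902
t_4 payoffs: 17.4863 6.8199 0.0000 0.0000 0.0000
t_3: node(3,0) S=54.8984 payoff=12.4116 vs cont=12.3455 → 12.4116 [stop]  node(3,1) S=66.6513 payoff=0.6587 vs cont=3.5373 → 3.5373 [wait]  node(3,2) S=80.9202 payoff=0.0000 vs cont=0.0000 → 0.0000 [wait]  node(3,3) S=98.2439 payoff=0.0000 vs cont=0.0000 → 0.0000 [wait]  ⇒ S*(3)=54.8984
t_2: node(2,0) S=60.4901 payoff=6.8199 vs cont=8.1366 → 8.1366 [wait]  node(2,1) S=73.4400 payoff=0.0000 vs cont=1.8347 → 1.8347 [wait]  node(2,2) S=89.1623 payoff=0.0000 vs cont=0.0000 → 0.0000 [wait]  ⇒ S*(2)=-
t_1: node(1,0) S=66.6513 payoff=0.6587 vs cont=5.1015 → 5.1015 [wait]  node(1,1) S=80.9202 payoff=0.0000 vs cont=0.9516 → 0.9516 [wait]  ⇒ S*(1)=-
t_0: node(0,0) S=73.4400 payoff=0.0000 vs cont=3.1031 → 3.1031 [wait]  ⇒ S*(0)=-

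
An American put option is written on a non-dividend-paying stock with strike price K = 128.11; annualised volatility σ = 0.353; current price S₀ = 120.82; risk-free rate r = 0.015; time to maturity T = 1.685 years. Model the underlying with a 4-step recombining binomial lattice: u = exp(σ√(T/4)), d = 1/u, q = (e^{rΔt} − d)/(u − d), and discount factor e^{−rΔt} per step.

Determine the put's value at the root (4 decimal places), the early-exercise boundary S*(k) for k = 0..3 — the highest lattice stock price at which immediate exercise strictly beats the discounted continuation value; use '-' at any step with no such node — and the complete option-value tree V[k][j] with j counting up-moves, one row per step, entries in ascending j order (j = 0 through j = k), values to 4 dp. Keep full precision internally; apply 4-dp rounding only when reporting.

price = 24.8568
boundary = - - 76.4075 96.0810
tree:
24.8568
36.5717 11.2646
51.7025 19.0783 2.1249
67.3476 32.0290 3.9358 0.0000
79.7893 51.7025 7.2900 0.0000 0.0000

params: Δt=0.42125 u=1.25748 d=0.79524 q=0.45668 e^(-rΔt)=0.99370
t_4 payoffs: 79.7893 51.7025 7.2900 0.0000 0.0000
t_3: node(3,0) S=60.7624 payoff=67.3476 vs cont=66.5407 → 67.3476 [stop]  node(3,1) S=96.0810 payoff=32.0290 vs cont=31.2221 → 32.0290 [stop]  node(3,2) S=151.9288 payoff=0.0000 vs cont=3.9358 → 3.9358 [wait]  node(3,3) S=240.2387 payoff=0.0000 vs cont=0.0000 → 0.0000 [wait]  ⇒ S*(3)=96.0810
t_2: node(2,0) S=76.4075 payoff=51.7025 vs cont=50.8955 → 51.7025 [stop]  node(2,1) S=120.8200 payoff=7.2900 vs cont=19.0783 → 19.0783 [wait]  node(2,2) S=191.0476 payoff=0.0000 vs cont=2.1249 → 2.1249 [wait]  ⇒ S*(2)=76.4075
t_1: node(1,0) S=96.0810 payoff=32.0290 vs cont=36.5717 → 36.5717 [wait]  node(1,1) S=151.9288 payoff=0.0000 vs cont=11.2646 → 11.2646 [wait]  ⇒ S*(1)=-
t_0: node(0,0) S=120.8200 payoff=7.2900 vs cont=24.8568 → 24.8568 [wait]  ⇒ S*(0)=-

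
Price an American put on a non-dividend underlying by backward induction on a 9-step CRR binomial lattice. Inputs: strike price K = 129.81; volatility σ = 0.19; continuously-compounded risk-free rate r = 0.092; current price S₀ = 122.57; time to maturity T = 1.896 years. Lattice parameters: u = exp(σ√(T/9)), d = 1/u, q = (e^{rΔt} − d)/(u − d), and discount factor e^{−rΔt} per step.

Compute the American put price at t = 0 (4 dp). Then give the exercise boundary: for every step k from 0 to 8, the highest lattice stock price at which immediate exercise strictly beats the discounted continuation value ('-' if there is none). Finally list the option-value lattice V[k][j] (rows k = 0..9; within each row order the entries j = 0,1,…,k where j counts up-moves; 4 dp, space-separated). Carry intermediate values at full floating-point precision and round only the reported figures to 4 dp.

params: Δt=0.21067 u=1.09112 d=0.91649 q=0.59028 e^(-rΔt)=0.98081
t_9 payoffs: 73.8958 63.2414 50.5569 35.4553 17.4761 0.0000 0.0000 0.0000 0.0000 0.0000
t_8: node(8,0) S=61.0093 payoff=68.8007 vs cont=66.3091 → 68.8007 [stop]  node(8,1) S=72.6345 payoff=57.1755 vs cont=54.6838 → 57.1755 [stop]  node(8,2) S=86.4749 payoff=43.3351 vs cont=40.8434 → 43.3351 [stop]  node(8,3) S=102.9526 payoff=26.8574 vs cont=24.3658 → 26.8574 [stop]  node(8,4) S=122.5700 payoff=7.2400 vs cont=7.0229 → 7.2400 [stop]  node(8,5) S=145.9255 payoff=0.0000 vs cont=0.0000 → 0.0000 [wait]  node(8,6) S=173.7314 payoff=0.0000 vs cont=0.0000 → 0.0000 [wait]  node(8,7) S=206.8356 payoff=0.0000 vs cont=0.0000 → 0.0000 [wait]  node(8,8) S=246.2479 payoff=0.0000 vs cont=0.0000 → 0.0000 [wait]  ⇒ S*(8)=122.5700
t_7: node(7,0) S=66.5686 payoff=63.2414 vs cont=60.7497 → 63.2414 [stop]  node(7,1) S=79.2531 payoff=50.5569 vs cont=48.0652 → 50.5569 [stop]  node(7,2) S=94.3547 payoff=35.4553 vs cont=32.9636 → 35.4553 [stop]  node(7,3) S=112.3339 payoff=17.4761 vs cont=14.9845 → 17.4761 [stop]  node(7,4) S=133.7389 payoff=0.0000 vs cont=2.9095 → 2.9095 [wait]  node(7,5) S=159.2226 payoff=0.0000 vs cont=0.0000 → 0.0000 [wait]  node(7,6) S=189.5622 payoff=0.0000 vs cont=0.0000 → 0.0000 [wait]  node(7,7) S=225.6830 payoff=0.0000 vs cont=0.0000 → 0.0000 [wait]  ⇒ S*(7)=112.3339
t_6: node(6,0) S=72.6345 payoff=57.1755 vs cont=54.6838 → 57.1755 [stop]  node(6,1) S=86.4749 payoff=43.3351 vs cont=40.8434 → 43.3351 [stop]  node(6,2) S=102.9526 payoff=26.8574 vs cont=24.3658 → 26.8574 [stop]  node(6,3) S=122.5700 payoff=7.2400 vs cont=8.7074 → 8.7074 [wait]  node(6,4) S=145.9255 payoff=0.0000 vs cont=1.1692 → 1.1692 [wait]  node(6,5) S=173.7314 payoff=0.0000 vs cont=0.0000 → 0.0000 [wait]  node(6,6) S=206.8356 payoff=0.0000 vs cont=0.0000 → 0.0000 [wait]  ⇒ S*(6)=102.9526
t_5: node(5,0) S=79.2531 payoff=50.5569 vs cont=48.0652 → 50.5569 [stop]  node(5,1) S=94.3547 payoff=35.4553 vs cont=32.9636 → 35.4553 [stop]  node(5,2) S=112.3339 payoff=17.4761 vs cont=15.8340 → 17.4761 [stop]  node(5,3) S=133.7389 payoff=0.0000 vs cont=4.1760 → 4.1760 [wait]  node(5,4) S=159.2226 payoff=0.0000 vs cont=0.4699 → 0.4699 [wait]  node(5,5) S=189.5622 payoff=0.0000 vs cont=0.0000 → 0.0000 [wait]  ⇒ S*(5)=112.3339
t_4: node(4,0) S=86.4749 payoff=43.3351 vs cont=40.8434 → 43.3351 [stop]  node(4,1) S=102.9526 payoff=26.8574 vs cont=24.3658 → 26.8574 [stop]  node(4,2) S=122.5700 payoff=7.2400 vs cont=9.4406 → 9.4406 [wait]  node(4,3) S=145.9255 payoff=0.0000 vs cont=1.9502 → 1.9502 [wait]  node(4,4) S=173.7314 payoff=0.0000 vs cont=0.1888 → 0.1888 [wait]  ⇒ S*(4)=102.9526
t_3: node(3,0) S=94.3547 payoff=35.4553 vs cont=32.9636 → 35.4553 [stop]  node(3,1) S=112.3339 payoff=17.4761 vs cont=16.2585 → 17.4761 [stop]  node(3,2) S=133.7389 payoff=0.0000 vs cont=4.9229 → 4.9229 [wait]  node(3,3) S=159.2226 payoff=0.0000 vs cont=0.8930 → 0.8930 [wait]  ⇒ S*(3)=112.3339
t_2: node(2,0) S=102.9526 payoff=26.8574 vs cont=24.3658 → 26.8574 [stop]  node(2,1) S=122.5700 payoff=7.2400 vs cont=9.8730 → 9.8730 [wait]  node(2,2) S=145.9255 payoff=0.0000 vs cont=2.4953 → 2.4953 [wait]  ⇒ S*(2)=102.9526
t_1: node(1,0) S=112.3339 payoff=17.4761 vs cont=16.5089 → 17.4761 [stop]  node(1,1) S=133.7389 payoff=0.0000 vs cont=5.4122 → 5.4122 [wait]  ⇒ S*(1)=112.3339
t_0: node(0,0) S=122.5700 payoff=7.2400 vs cont=10.1563 → 10.1563 [wait]  ⇒ S*(0)=-

price = 10.1563
boundary = - 112.3339 102.9526 112.3339 102.9526 112.3339 102.9526 112.3339 122.5700
tree:
10.1563
17.4761 5.4122
26.8574 9.8730 2.4953
35.4553 17.4761 4.9229 0.8930
43.3351 26.8574 9.4406 1.9502 0.1888
50.5569 35.4553 17.4761 4.1760 0.4699 0.0000
57.1755 43.3351 26.8574 8.7074 1.1692 0.0000 0.0000
63.2414 50.5569 35.4553 17.4761 2.9095 0.0000 0.0000 0.0000
68.8007 57.1755 43.3351 26.8574 7.2400 0.0000 0.0000 0.0000 0.0000
73.8958 63.2414 50.5569 35.4553 17.4761 0.0000 0.0000 0.0000 0.0000 0.0000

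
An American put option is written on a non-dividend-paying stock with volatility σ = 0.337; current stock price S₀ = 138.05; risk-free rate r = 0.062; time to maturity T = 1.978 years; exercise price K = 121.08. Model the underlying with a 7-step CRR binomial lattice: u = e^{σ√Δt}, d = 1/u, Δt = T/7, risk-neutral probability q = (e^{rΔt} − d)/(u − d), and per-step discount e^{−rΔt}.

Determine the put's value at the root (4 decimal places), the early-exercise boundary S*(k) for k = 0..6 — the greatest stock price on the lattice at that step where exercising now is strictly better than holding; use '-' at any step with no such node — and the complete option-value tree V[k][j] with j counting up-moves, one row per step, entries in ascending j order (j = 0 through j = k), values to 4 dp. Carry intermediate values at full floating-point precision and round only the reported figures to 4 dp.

params: Δt=0.28257 u=1.19619 d=0.83599 q=0.50440 e^(-rΔt)=0.98263
t_7 payoffs: 81.6853 64.7114 40.4239 5.6718 0.0000 0.0000 0.0000 0.0000
t_6: node(6,0) S=47.1235 payoff=73.9565 vs cont=71.8537 → 73.9565 [stop]  node(6,1) S=67.4275 payoff=53.6525 vs cont=51.5497 → 53.6525 [stop]  node(6,2) S=96.4799 payoff=24.6001 vs cont=22.4973 → 24.6001 [stop]  node(6,3) S=138.0500 payoff=0.0000 vs cont=2.7621 → 2.7621 [wait]  node(6,4) S=197.5313 payoff=0.0000 vs cont=0.0000 → 0.0000 [wait]  node(6,5) S=282.6412 payoff=0.0000 vs cont=0.0000 → 0.0000 [wait]  node(6,6) S=404.4223 payoff=0.0000 vs cont=0.0000 → 0.0000 [wait]  ⇒ S*(6)=96.4799
t_5: node(5,0) S=56.3686 payoff=64.7114 vs cont=62.6086 → 64.7114 [stop]  node(5,1) S=80.6561 payoff=40.4239 vs cont=38.3211 → 40.4239 [stop]  node(5,2) S=115.4082 payoff=5.6718 vs cont=13.3491 → 13.3491 [wait]  node(5,3) S=165.1339 payoff=0.0000 vs cont=1.3451 → 1.3451 [wait]  node(5,4) S=236.2848 payoff=0.0000 vs cont=0.0000 → 0.0000 [wait]  node(5,5) S=338.0923 payoff=0.0000 vs cont=0.0000 → 0.0000 [wait]  ⇒ S*(5)=80.6561
t_4: node(4,0) S=67.4275 payoff=53.6525 vs cont=51.5497 → 53.6525 [stop]  node(4,1) S=96.4799 payoff=24.6001 vs cont=26.3025 → 26.3025 [wait]  node(4,2) S=138.0500 payoff=0.0000 vs cont=7.1676 → 7.1676 [wait]  node(4,3) S=197.5313 payoff=0.0000 vs cont=0.6551 → 0.6551 [wait]  node(4,4) S=282.6412 payoff=0.0000 vs cont=0.0000 → 0.0000 [wait]  ⇒ S*(4)=67.4275
t_3: node(3,0) S=80.6561 payoff=40.4239 vs cont=39.1649 → 40.4239 [stop]  node(3,1) S=115.4082 payoff=5.6718 vs cont=16.3617 → 16.3617 [wait]  node(3,2) S=165.1339 payoff=0.0000 vs cont=3.8152 → 3.8152 [wait]  node(3,3) S=236.2848 payoff=0.0000 vs cont=0.3190 → 0.3190 [wait]  ⇒ S*(3)=80.6561
t_2: node(2,0) S=96.4799 payoff=24.6001 vs cont=27.7956 → 27.7956 [wait]  node(2,1) S=138.0500 payoff=0.0000 vs cont=9.8590 → 9.8590 [wait]  node(2,2) S=197.5313 payoff=0.0000 vs cont=2.0161 → 2.0161 [wait]  ⇒ S*(2)=-
t_1: node(1,0) S=115.4082 payoff=5.6718 vs cont=18.4228 → 18.4228 [wait]  node(1,1) S=165.1339 payoff=0.0000 vs cont=5.8005 → 5.8005 [wait]  ⇒ S*(1)=-
t_0: node(0,0) S=138.0500 payoff=0.0000 vs cont=11.8467 → 11.8467 [wait]  ⇒ S*(0)=-

price = 11.8467
boundary = - - - 80.6561 67.4275 80.6561 96.4799
tree:
11.8467
18.4228 5.8005
27.7956 9.8590 2.0161
40.4239 16.3617 3.8152 0.3190
53.6525 26.3025 7.1676 0.6551 0.0000
64.7114 40.4239 13.3491 1.3451 0.0000 0.0000
73.9565 53.6525 24.6001 2.7621 0.0000 0.0000 0.0000
81.6853 64.7114 40.4239 5.6718 0.0000 0.0000 0.0000 0.0000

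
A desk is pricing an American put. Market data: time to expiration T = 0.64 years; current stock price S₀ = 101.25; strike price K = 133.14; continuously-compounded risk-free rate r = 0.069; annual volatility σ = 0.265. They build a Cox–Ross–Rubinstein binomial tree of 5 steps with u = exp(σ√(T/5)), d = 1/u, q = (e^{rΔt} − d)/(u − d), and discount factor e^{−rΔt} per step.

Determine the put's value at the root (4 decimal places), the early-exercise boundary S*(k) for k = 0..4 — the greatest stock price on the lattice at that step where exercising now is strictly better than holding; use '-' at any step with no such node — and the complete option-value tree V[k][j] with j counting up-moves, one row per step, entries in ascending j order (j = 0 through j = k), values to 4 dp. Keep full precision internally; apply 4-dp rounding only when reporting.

price = 31.8900
boundary = 101.2500 111.3192 101.2500 111.3192 122.3898
tree:
31.8900
41.0484 21.8208
49.3784 31.8900 12.9512
56.9550 41.0484 21.8208 5.0824
63.8462 49.3784 31.8900 10.7502 0.0000
70.1141 56.9550 41.0484 21.8208 0.0000 0.0000

Δt=0.12800, u=1.09945, d=0.90955, q=0.52303, disc=e^(-rΔt)=0.99121
k=5 terminal: V=max(K-S,0) → 70.1141 56.9550 41.0484 21.8208 0.0000 0.0000
k=4: j=0 S=69.2938 intr=63.8462 cont=62.6755 V=63.8462[EX]; j=1 S=83.7616 intr=49.3784 cont=48.2077 V=49.3784[EX]; j=2 S=101.2500 intr=31.8900 cont=30.7193 V=31.8900[EX]; j=3 S=122.3898 intr=10.7502 cont=10.3163 V=10.7502[EX]; j=4 S=147.9434 intr=0.0000 cont=0.0000 V=0.0000[hold]  S*(4)=122.3898
k=3: j=0 S=76.1850 intr=56.9550 cont=55.7843 V=56.9550[EX]; j=1 S=92.0916 intr=41.0484 cont=39.8777 V=41.0484[EX]; j=2 S=111.3192 intr=21.8208 cont=20.6501 V=21.8208[EX]; j=3 S=134.5614 intr=0.0000 cont=5.0824 V=5.0824[hold]  S*(3)=111.3192
k=2: j=0 S=83.7616 intr=49.3784 cont=48.2077 V=49.3784[EX]; j=1 S=101.2500 intr=31.8900 cont=30.7193 V=31.8900[EX]; j=2 S=122.3898 intr=10.7502 cont=12.9512 V=12.9512[hold]  S*(2)=101.2500
k=1: j=0 S=92.0916 intr=41.0484 cont=39.8777 V=41.0484[EX]; j=1 S=111.3192 intr=21.8208 cont=21.7912 V=21.8208[EX]  S*(1)=111.3192
k=0: j=0 S=101.2500 intr=31.8900 cont=30.7193 V=31.8900[EX]  S*(0)=101.2500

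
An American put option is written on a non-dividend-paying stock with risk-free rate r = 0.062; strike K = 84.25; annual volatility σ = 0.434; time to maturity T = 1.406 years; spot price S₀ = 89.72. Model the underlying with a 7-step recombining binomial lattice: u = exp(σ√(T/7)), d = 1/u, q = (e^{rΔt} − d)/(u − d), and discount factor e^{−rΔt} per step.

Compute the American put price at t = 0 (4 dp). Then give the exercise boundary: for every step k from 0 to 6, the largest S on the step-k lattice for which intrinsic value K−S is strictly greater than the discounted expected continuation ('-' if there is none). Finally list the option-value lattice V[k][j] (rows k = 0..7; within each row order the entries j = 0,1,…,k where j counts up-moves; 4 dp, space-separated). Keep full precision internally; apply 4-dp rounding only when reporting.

Δt=0.20086, u=1.21471, d=0.82324, q=0.48354, disc=e^(-rΔt)=0.98762
k=7 terminal: V=max(K-S,0) → 61.2579 50.3246 34.1924 10.3888 0.0000 0.0000 0.0000 0.0000
k=6: j=0 S=27.9288 intr=56.3212 cont=55.2786 V=56.3212[EX]; j=1 S=41.2095 intr=43.0405 cont=41.9978 V=43.0405[EX]; j=2 S=60.8056 intr=23.4444 cont=22.4018 V=23.4444[EX]; j=3 S=89.7200 intr=0.0000 cont=5.2990 V=5.2990[hold]; j=4 S=132.3839 intr=0.0000 cont=0.0000 V=0.0000[hold]; j=5 S=195.3355 intr=0.0000 cont=0.0000 V=0.0000[hold]; j=6 S=288.2219 intr=0.0000 cont=0.0000 V=0.0000[hold]  S*(6)=60.8056
k=5: j=0 S=33.9254 intr=50.3246 cont=49.2820 V=50.3246[EX]; j=1 S=50.0576 intr=34.1924 cont=33.1497 V=34.1924[EX]; j=2 S=73.8612 intr=10.3888 cont=14.4889 V=14.4889[hold]; j=3 S=108.9839 intr=0.0000 cont=2.7029 V=2.7029[hold]; j=4 S=160.8082 intr=0.0000 cont=0.0000 V=0.0000[hold]; j=5 S=237.2761 intr=0.0000 cont=0.0000 V=0.0000[hold]  S*(5)=50.0576
k=4: j=0 S=41.2095 intr=43.0405 cont=41.9978 V=43.0405[EX]; j=1 S=60.8056 intr=23.4444 cont=24.3598 V=24.3598[hold]; j=2 S=89.7200 intr=0.0000 cont=8.6812 V=8.6812[hold]; j=3 S=132.3839 intr=0.0000 cont=1.3787 V=1.3787[hold]; j=4 S=195.3355 intr=0.0000 cont=0.0000 V=0.0000[hold]  S*(4)=41.2095
k=3: j=0 S=50.0576 intr=34.1924 cont=33.5868 V=34.1924[EX]; j=1 S=73.8612 intr=10.3888 cont=16.5709 V=16.5709[hold]; j=2 S=108.9839 intr=0.0000 cont=5.0864 V=5.0864[hold]; j=3 S=160.8082 intr=0.0000 cont=0.7032 V=0.7032[hold]  S*(3)=50.0576
k=2: j=0 S=60.8056 intr=23.4444 cont=25.3541 V=25.3541[hold]; j=1 S=89.7200 intr=0.0000 cont=10.8814 V=10.8814[hold]; j=2 S=132.3839 intr=0.0000 cont=2.9303 V=2.9303[hold]  S*(2)=-
k=1: j=0 S=73.8612 intr=10.3888 cont=18.1288 V=18.1288[hold]; j=1 S=108.9839 intr=0.0000 cont=6.9496 V=6.9496[hold]  S*(1)=-
k=0: j=0 S=89.7200 intr=0.0000 cont=12.5658 V=12.5658[hold]  S*(0)=-

price = 12.5658
boundary = - - - 50.0576 41.2095 50.0576 60.8056
tree:
12.5658
18.1288 6.9496
25.3541 10.8814 2.9303
34.1924 16.5709 5.0864 0.7032
43.0405 24.3598 8.6812 1.3787 0.0000
50.3246 34.1924 14.4889 2.7029 0.0000 0.0000
56.3212 43.0405 23.4444 5.2990 0.0000 0.0000 0.0000
61.2579 50.3246 34.1924 10.3888 0.0000 0.0000 0.0000 0.0000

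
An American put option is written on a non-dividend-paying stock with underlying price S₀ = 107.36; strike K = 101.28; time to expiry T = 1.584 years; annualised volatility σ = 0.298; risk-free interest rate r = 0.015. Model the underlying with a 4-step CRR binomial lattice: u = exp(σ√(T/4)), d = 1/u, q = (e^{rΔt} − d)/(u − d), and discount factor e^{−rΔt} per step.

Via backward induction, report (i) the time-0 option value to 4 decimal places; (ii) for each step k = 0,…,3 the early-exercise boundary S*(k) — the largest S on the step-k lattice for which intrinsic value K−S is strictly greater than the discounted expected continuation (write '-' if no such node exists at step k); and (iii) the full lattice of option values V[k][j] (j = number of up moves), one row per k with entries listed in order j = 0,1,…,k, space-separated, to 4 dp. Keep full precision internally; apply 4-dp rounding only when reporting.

Δt=0.39600  u=1.20626  d=0.82901  q=0.46905  discount=0.99408
step 4 (expiry): payoffs max(K−S,0) = 50.5722 27.4966 0.0000 0.0000 0.0000
step 3: (k=3,j=0): S=61.1669, (K−S)⁺=40.1131, hold=39.5133 ⇒ V=40.1131 exercise | (k=3,j=1): S=89.0022, (K−S)⁺=12.2778, hold=14.5129 ⇒ V=14.5129 continue | (k=3,j=2): S=129.5044, (K−S)⁺=0.0000, hold=0.0000 ⇒ V=0.0000 continue | (k=3,j=3): S=188.4379, (K−S)⁺=0.0000, hold=0.0000 ⇒ V=0.0000 continue  boundary S*=61.1669
step 2: (k=2,j=0): S=73.7834, (K−S)⁺=27.4966, hold=27.9389 ⇒ V=27.9389 continue | (k=2,j=1): S=107.3600, (K−S)⁺=0.0000, hold=7.6600 ⇒ V=7.6600 continue | (k=2,j=2): S=156.2163, (K−S)⁺=0.0000, hold=0.0000 ⇒ V=0.0000 continue  boundary S*=-
step 1: (k=1,j=0): S=89.0022, (K−S)⁺=12.2778, hold=18.3181 ⇒ V=18.3181 continue | (k=1,j=1): S=129.5044, (K−S)⁺=0.0000, hold=4.0430 ⇒ V=4.0430 continue  boundary S*=-
step 0: (k=0,j=0): S=107.3600, (K−S)⁺=0.0000, hold=11.5536 ⇒ V=11.5536 continue  boundary S*=-

price = 11.5536
boundary = - - - 61.1669
tree:
11.5536
18.3181 4.0430
27.9389 7.6600 0.0000
40.1131 14.5129 0.0000 0.0000
50.5722 27.4966 0.0000 0.0000 0.0000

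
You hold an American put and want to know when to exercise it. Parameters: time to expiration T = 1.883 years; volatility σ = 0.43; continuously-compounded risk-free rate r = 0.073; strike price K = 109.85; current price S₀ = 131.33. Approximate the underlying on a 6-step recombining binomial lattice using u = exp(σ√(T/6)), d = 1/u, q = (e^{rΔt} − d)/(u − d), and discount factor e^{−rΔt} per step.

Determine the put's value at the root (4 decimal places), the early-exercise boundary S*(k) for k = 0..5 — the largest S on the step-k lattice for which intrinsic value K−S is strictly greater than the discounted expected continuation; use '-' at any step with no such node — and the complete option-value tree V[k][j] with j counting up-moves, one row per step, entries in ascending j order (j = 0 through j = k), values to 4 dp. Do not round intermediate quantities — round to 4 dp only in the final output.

Δt=0.31383  u=1.27238  d=0.78593  q=0.48771  discount=0.97735
step 6 (expiry): payoffs max(K−S,0) = 78.8999 59.7433 28.7296 0.0000 0.0000 0.0000 0.0000
step 5: (k=5,j=0): S=39.3803, (K−S)⁺=70.4697, hold=67.9817 ⇒ V=70.4697 exercise | (k=5,j=1): S=63.7548, (K−S)⁺=46.0952, hold=43.6072 ⇒ V=46.0952 exercise | (k=5,j=2): S=103.2160, (K−S)⁺=6.6340, hold=14.3846 ⇒ V=14.3846 continue | (k=5,j=3): S=167.1017, (K−S)⁺=0.0000, hold=0.0000 ⇒ V=0.0000 continue | (k=5,j=4): S=270.5297, (K−S)⁺=0.0000, hold=0.0000 ⇒ V=0.0000 continue | (k=5,j=5): S=437.9747, (K−S)⁺=0.0000, hold=0.0000 ⇒ V=0.0000 continue  boundary S*=63.7548
step 4: (k=4,j=0): S=50.1067, (K−S)⁺=59.7433, hold=57.2553 ⇒ V=59.7433 exercise | (k=4,j=1): S=81.1204, (K−S)⁺=28.7296, hold=29.9360 ⇒ V=29.9360 continue | (k=4,j=2): S=131.3300, (K−S)⁺=0.0000, hold=7.2023 ⇒ V=7.2023 continue | (k=4,j=3): S=212.6170, (K−S)⁺=0.0000, hold=0.0000 ⇒ V=0.0000 continue | (k=4,j=4): S=344.2167, (K−S)⁺=0.0000, hold=0.0000 ⇒ V=0.0000 continue  boundary S*=50.1067
step 3: (k=3,j=0): S=63.7548, (K−S)⁺=46.0952, hold=44.1822 ⇒ V=46.0952 exercise | (k=3,j=1): S=103.2160, (K−S)⁺=6.6340, hold=18.4217 ⇒ V=18.4217 continue | (k=3,j=2): S=167.1017, (K−S)⁺=0.0000, hold=3.6061 ⇒ V=3.6061 continue | (k=3,j=3): S=270.5297, (K−S)⁺=0.0000, hold=0.0000 ⇒ V=0.0000 continue  boundary S*=63.7548
step 2: (k=2,j=0): S=81.1204, (K−S)⁺=28.7296, hold=31.8603 ⇒ V=31.8603 continue | (k=2,j=1): S=131.3300, (K−S)⁺=0.0000, hold=10.9425 ⇒ V=10.9425 continue | (k=2,j=2): S=212.6170, (K−S)⁺=0.0000, hold=1.8055 ⇒ V=1.8055 continue  boundary S*=-
step 1: (k=1,j=0): S=103.2160, (K−S)⁺=6.6340, hold=21.1680 ⇒ V=21.1680 continue | (k=1,j=1): S=167.1017, (K−S)⁺=0.0000, hold=6.3394 ⇒ V=6.3394 continue  boundary S*=-
step 0: (k=0,j=0): S=131.3300, (K−S)⁺=0.0000, hold=13.6203 ⇒ V=13.6203 continue  boundary S*=-

price = 13.6203
boundary = - - - 63.7548 50.1067 63.7548
tree:
13.6203
21.1680 6.3394
31.8603 10.9425 1.8055
46.0952 18.4217 3.6061 0.0000
59.7433 29.9360 7.2023 0.0000 0.0000
70.4697 46.0952 14.3846 0.0000 0.0000 0.0000
78.8999 59.7433 28.7296 0.0000 0.0000 0.0000 0.0000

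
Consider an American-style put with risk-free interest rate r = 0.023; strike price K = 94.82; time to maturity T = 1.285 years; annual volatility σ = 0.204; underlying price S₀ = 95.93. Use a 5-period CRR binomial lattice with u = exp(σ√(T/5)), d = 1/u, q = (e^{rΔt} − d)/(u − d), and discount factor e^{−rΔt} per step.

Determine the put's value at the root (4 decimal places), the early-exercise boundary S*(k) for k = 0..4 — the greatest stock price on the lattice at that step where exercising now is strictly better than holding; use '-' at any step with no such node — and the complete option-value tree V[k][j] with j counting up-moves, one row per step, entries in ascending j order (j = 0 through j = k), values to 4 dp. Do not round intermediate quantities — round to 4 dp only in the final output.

price = 7.5061
boundary = - - - 70.3417 78.0057
tree:
7.5061
11.6097 3.5363
17.2802 6.1389 1.0042
24.4783 10.3654 2.0316 0.0000
31.3894 16.8143 4.1101 0.0000 0.0000
37.6215 24.4783 8.3151 0.0000 0.0000 0.0000

params: Δt=0.25700 u=1.10896 d=0.90175 q=0.50278 e^(-rΔt)=0.99411
t_5 payoffs: 37.6215 24.4783 8.3151 0.0000 0.0000 0.0000
t_4: node(4,0) S=63.4306 payoff=31.3894 vs cont=30.8306 → 31.3894 [stop]  node(4,1) S=78.0057 payoff=16.8143 vs cont=16.2554 → 16.8143 [stop]  node(4,2) S=95.9300 payoff=0.0000 vs cont=4.1101 → 4.1101 [wait]  node(4,3) S=117.9729 payoff=0.0000 vs cont=0.0000 → 0.0000 [wait]  node(4,4) S=145.0809 payoff=0.0000 vs cont=0.0000 → 0.0000 [wait]  ⇒ S*(4)=78.0057
t_3: node(3,0) S=70.3417 payoff=24.4783 vs cont=23.9195 → 24.4783 [stop]  node(3,1) S=86.5049 payoff=8.3151 vs cont=10.3654 → 10.3654 [wait]  node(3,2) S=106.3821 payoff=0.0000 vs cont=2.0316 → 2.0316 [wait]  node(3,3) S=130.8267 payoff=0.0000 vs cont=0.0000 → 0.0000 [wait]  ⇒ S*(3)=70.3417
t_2: node(2,0) S=78.0057 payoff=16.8143 vs cont=17.2802 → 17.2802 [wait]  node(2,1) S=95.9300 payoff=0.0000 vs cont=6.1389 → 6.1389 [wait]  node(2,2) S=117.9729 payoff=0.0000 vs cont=1.0042 → 1.0042 [wait]  ⇒ S*(2)=-
t_1: node(1,0) S=86.5049 payoff=8.3151 vs cont=11.6097 → 11.6097 [wait]  node(1,1) S=106.3821 payoff=0.0000 vs cont=3.5363 → 3.5363 [wait]  ⇒ S*(1)=-
t_0: node(0,0) S=95.9300 payoff=0.0000 vs cont=7.5061 → 7.5061 [wait]  ⇒ S*(0)=-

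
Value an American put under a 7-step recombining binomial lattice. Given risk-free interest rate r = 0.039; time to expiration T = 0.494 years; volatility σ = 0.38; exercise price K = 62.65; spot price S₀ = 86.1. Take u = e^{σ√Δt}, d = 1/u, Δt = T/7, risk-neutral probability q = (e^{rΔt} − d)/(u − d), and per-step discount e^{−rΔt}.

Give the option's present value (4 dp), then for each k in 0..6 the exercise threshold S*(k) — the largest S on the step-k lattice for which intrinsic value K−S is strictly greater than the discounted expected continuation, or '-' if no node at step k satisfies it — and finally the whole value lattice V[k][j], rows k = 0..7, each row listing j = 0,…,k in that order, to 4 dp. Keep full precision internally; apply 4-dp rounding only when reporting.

Δt=0.07057, u=1.10622, d=0.90398, q=0.48841, disc=e^(-rΔt)=0.99725
k=7 terminal: V=max(K-S,0) → 20.1768 10.6747 0.0000 0.0000 0.0000 0.0000 0.0000 0.0000
k=6: j=0 S=46.9846 intr=15.6654 cont=15.4932 V=15.6654[EX]; j=1 S=57.4961 intr=5.1539 cont=5.4460 V=5.4460[hold]; j=2 S=70.3592 intr=0.0000 cont=0.0000 V=0.0000[hold]; j=3 S=86.1000 intr=0.0000 cont=0.0000 V=0.0000[hold]; j=4 S=105.3624 intr=0.0000 cont=0.0000 V=0.0000[hold]; j=5 S=128.9341 intr=0.0000 cont=0.0000 V=0.0000[hold]; j=6 S=157.7794 intr=0.0000 cont=0.0000 V=0.0000[hold]  S*(6)=46.9846
k=5: j=0 S=51.9753 intr=10.6747 cont=10.6448 V=10.6747[EX]; j=1 S=63.6033 intr=0.0000 cont=2.7785 V=2.7785[hold]; j=2 S=77.8327 intr=0.0000 cont=0.0000 V=0.0000[hold]; j=3 S=95.2455 intr=0.0000 cont=0.0000 V=0.0000[hold]; j=4 S=116.5539 intr=0.0000 cont=0.0000 V=0.0000[hold]; j=5 S=142.6294 intr=0.0000 cont=0.0000 V=0.0000[hold]  S*(5)=51.9753
k=4: j=0 S=57.4961 intr=5.1539 cont=6.7993 V=6.7993[hold]; j=1 S=70.3592 intr=0.0000 cont=1.4175 V=1.4175[hold]; j=2 S=86.1000 intr=0.0000 cont=0.0000 V=0.0000[hold]; j=3 S=105.3624 intr=0.0000 cont=0.0000 V=0.0000[hold]; j=4 S=128.9341 intr=0.0000 cont=0.0000 V=0.0000[hold]  S*(4)=-
k=3: j=0 S=63.6033 intr=0.0000 cont=4.1593 V=4.1593[hold]; j=1 S=77.8327 intr=0.0000 cont=0.7232 V=0.7232[hold]; j=2 S=95.2455 intr=0.0000 cont=0.0000 V=0.0000[hold]; j=3 S=116.5539 intr=0.0000 cont=0.0000 V=0.0000[hold]  S*(3)=-
k=2: j=0 S=70.3592 intr=0.0000 cont=2.4743 V=2.4743[hold]; j=1 S=86.1000 intr=0.0000 cont=0.3690 V=0.3690[hold]; j=2 S=105.3624 intr=0.0000 cont=0.0000 V=0.0000[hold]  S*(2)=-
k=1: j=0 S=77.8327 intr=0.0000 cont=1.4420 V=1.4420[hold]; j=1 S=95.2455 intr=0.0000 cont=0.1882 V=0.1882[hold]  S*(1)=-
k=0: j=0 S=86.1000 intr=0.0000 cont=0.8274 V=0.8274[hold]  S*(0)=-

price = 0.8274
boundary = - - - - - 51.9753 46.9846
tree:
0.8274
1.4420 0.1882
2.4743 0.3690 0.0000
4.1593 0.7232 0.0000 0.0000
6.7993 1.4175 0.0000 0.0000 0.0000
10.6747 2.7785 0.0000 0.0000 0.0000 0.0000
15.6654 5.4460 0.0000 0.0000 0.0000 0.0000 0.0000
20.1768 10.6747 0.0000 0.0000 0.0000 0.0000 0.0000 0.0000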